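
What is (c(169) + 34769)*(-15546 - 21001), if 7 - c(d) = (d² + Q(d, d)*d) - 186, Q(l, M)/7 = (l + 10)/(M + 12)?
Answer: -34603576728/181 ≈ -1.9118e+8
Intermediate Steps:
Q(l, M) = 7*(10 + l)/(12 + M) (Q(l, M) = 7*((l + 10)/(M + 12)) = 7*((10 + l)/(12 + M)) = 7*(10 + l)/(12 + M))
c(d) = 193 - d² - 7*d*(10 + d)/(12 + d) (c(d) = 7 - ((d² + (7*(10 + d)/(12 + d))*d) - 186) = 7 - ((d² + 7*d*(10 + d)/(12 + d)) - 186) = 7 - (-186 + d² + 7*d*(10 + d)/(12 + d)) = 7 + (186 - d² - 7*d*(10 + d)/(12 + d)) = 193 - d² - 7*d*(10 + d)/(12 + d))
(c(169) + 34769)*(-15546 - 21001) = ((2316 - 1*169³ - 19*169² + 123*169)/(12 + 169) + 34769)*(-15546 - 21001) = ((2316 - 1*4826809 - 19*28561 + 20787)/181 + 34769)*(-36547) = ((2316 - 4826809 - 542659 + 20787)/181 + 34769)*(-36547) = ((1/181)*(-5346365) + 34769)*(-36547) = (-5346365/181 + 34769)*(-36547) = (946824/181)*(-36547) = -34603576728/181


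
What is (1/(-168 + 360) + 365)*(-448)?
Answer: -490567/3 ≈ -1.6352e+5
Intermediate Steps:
(1/(-168 + 360) + 365)*(-448) = (1/192 + 365)*(-448) = (70081/192)*(-448) = -490567/3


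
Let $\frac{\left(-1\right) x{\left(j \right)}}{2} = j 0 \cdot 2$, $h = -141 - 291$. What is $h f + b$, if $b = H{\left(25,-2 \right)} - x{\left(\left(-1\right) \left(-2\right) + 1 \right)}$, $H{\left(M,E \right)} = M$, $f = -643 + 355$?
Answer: $124441$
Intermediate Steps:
$f = -288$
$h = -432$ ($h = -141 - 291 = -432$)
$x{\left(j \right)} = 0$ ($x{\left(j \right)} = - 2 j 0 \cdot 2 = - 2 \cdot 0 \cdot 2 = \left(-2\right) 0 = 0$)
$b = 25$ ($b = 25 - 0 = 25 + 0 = 25$)
$h f + b = \left(-432\right) \left(-288\right) + 25 = 124416 + 25 = 124441$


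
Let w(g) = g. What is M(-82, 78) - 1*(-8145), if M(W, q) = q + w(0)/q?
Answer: 8223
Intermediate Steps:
M(W, q) = q (M(W, q) = q + 0/q = q + 0 = q)
M(-82, 78) - 1*(-8145) = 78 - 1*(-8145) = 78 + 8145 = 8223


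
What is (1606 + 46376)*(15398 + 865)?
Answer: 780331266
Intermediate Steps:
(1606 + 46376)*(15398 + 865) = 47982*16263 = 780331266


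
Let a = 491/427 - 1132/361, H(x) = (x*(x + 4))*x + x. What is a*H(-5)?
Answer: 9183390/154147 ≈ 59.576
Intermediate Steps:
H(x) = x + x²*(4 + x) (H(x) = (x*(4 + x))*x + x = x²*(4 + x) + x = x + x²*(4 + x))
a = -306113/154147 (a = 491*(1/427) - 1132*1/361 = 491/427 - 1132/361 = -306113/154147 ≈ -1.9859)
a*H(-5) = -(-1530565)*(1 + (-5)² + 4*(-5))/154147 = -(-1530565)*(1 + 25 - 20)/154147 = -(-1530565)*6/154147 = -306113/154147*(-30) = 9183390/154147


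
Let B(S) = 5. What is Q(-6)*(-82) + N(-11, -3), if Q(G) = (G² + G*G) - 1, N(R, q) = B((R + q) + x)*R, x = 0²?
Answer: -5877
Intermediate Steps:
x = 0
N(R, q) = 5*R
Q(G) = -1 + 2*G² (Q(G) = (G² + G²) - 1 = 2*G² - 1 = -1 + 2*G²)
Q(-6)*(-82) + N(-11, -3) = (-1 + 2*(-6)²)*(-82) + 5*(-11) = (-1 + 2*36)*(-82) - 55 = (-1 + 72)*(-82) - 55 = 71*(-82) - 55 = -5822 - 55 = -5877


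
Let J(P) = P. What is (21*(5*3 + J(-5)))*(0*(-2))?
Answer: 0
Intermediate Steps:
(21*(5*3 + J(-5)))*(0*(-2)) = (21*(5*3 - 5))*(0*(-2)) = (21*(15 - 5))*0 = (21*10)*0 = 210*0 = 0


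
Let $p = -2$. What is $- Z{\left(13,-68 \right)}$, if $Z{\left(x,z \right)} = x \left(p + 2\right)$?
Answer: $0$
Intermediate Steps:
$Z{\left(x,z \right)} = 0$ ($Z{\left(x,z \right)} = x \left(-2 + 2\right) = x 0 = 0$)
$- Z{\left(13,-68 \right)} = \left(-1\right) 0 = 0$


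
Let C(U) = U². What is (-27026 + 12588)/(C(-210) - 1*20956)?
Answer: -7219/11572 ≈ -0.62383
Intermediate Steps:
(-27026 + 12588)/(C(-210) - 1*20956) = (-27026 + 12588)/((-210)² - 1*20956) = -14438/(44100 - 20956) = -14438/23144 = -14438*1/23144 = -7219/11572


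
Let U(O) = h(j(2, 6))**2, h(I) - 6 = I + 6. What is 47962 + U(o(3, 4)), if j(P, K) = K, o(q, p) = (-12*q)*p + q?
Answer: 48286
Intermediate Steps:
o(q, p) = q - 12*p*q (o(q, p) = -12*p*q + q = q - 12*p*q)
h(I) = 12 + I (h(I) = 6 + (I + 6) = 6 + (6 + I) = 12 + I)
U(O) = 324 (U(O) = (12 + 6)**2 = 18**2 = 324)
47962 + U(o(3, 4)) = 47962 + 324 = 48286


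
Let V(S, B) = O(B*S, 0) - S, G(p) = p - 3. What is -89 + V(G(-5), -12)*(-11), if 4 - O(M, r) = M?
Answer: 835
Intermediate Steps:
O(M, r) = 4 - M
G(p) = -3 + p
V(S, B) = 4 - S - B*S (V(S, B) = (4 - B*S) - S = 4 - S - B*S)
-89 + V(G(-5), -12)*(-11) = -89 + (4 - (-3 - 5) - 1*(-12)*(-3 - 5))*(-11) = -89 + (4 - 1*(-8) - 1*(-12)*(-8))*(-11) = -89 + (4 + 8 - 96)*(-11) = -89 - 84*(-11) = -89 + 924 = 835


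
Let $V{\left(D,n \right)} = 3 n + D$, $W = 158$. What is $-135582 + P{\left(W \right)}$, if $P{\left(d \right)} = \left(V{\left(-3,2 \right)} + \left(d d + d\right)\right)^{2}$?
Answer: $631130043$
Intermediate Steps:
$V{\left(D,n \right)} = D + 3 n$
$P{\left(d \right)} = \left(3 + d + d^{2}\right)^{2}$ ($P{\left(d \right)} = \left(\left(-3 + 3 \cdot 2\right) + \left(d d + d\right)\right)^{2} = \left(\left(-3 + 6\right) + \left(d^{2} + d\right)\right)^{2} = \left(3 + \left(d + d^{2}\right)\right)^{2} = \left(3 + d + d^{2}\right)^{2}$)
$-135582 + P{\left(W \right)} = -135582 + \left(3 + 158 + 158^{2}\right)^{2} = -135582 + \left(3 + 158 + 24964\right)^{2} = -135582 + 25125^{2} = -135582 + 631265625 = 631130043$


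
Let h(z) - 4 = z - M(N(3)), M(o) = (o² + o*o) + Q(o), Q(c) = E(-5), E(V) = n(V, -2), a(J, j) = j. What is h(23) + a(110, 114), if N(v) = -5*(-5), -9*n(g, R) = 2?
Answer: -9979/9 ≈ -1108.8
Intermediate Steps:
n(g, R) = -2/9 (n(g, R) = -⅑*2 = -2/9)
E(V) = -2/9
Q(c) = -2/9
N(v) = 25
M(o) = -2/9 + 2*o² (M(o) = (o² + o*o) - 2/9 = (o² + o²) - 2/9 = 2*o² - 2/9 = -2/9 + 2*o²)
h(z) = -11212/9 + z (h(z) = 4 + (z - (-2/9 + 2*25²)) = 4 + (z - (-2/9 + 2*625)) = 4 + (z - (-2/9 + 1250)) = 4 + (z - 1*11248/9) = 4 + (z - 11248/9) = 4 + (-11248/9 + z) = -11212/9 + z)
h(23) + a(110, 114) = (-11212/9 + 23) + 114 = -11005/9 + 114 = -9979/9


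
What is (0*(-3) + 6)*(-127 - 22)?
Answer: -894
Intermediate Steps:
(0*(-3) + 6)*(-127 - 22) = (0 + 6)*(-149) = 6*(-149) = -894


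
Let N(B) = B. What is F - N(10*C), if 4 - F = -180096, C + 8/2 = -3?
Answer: 180170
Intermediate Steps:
C = -7 (C = -4 - 3 = -7)
F = 180100 (F = 4 - 1*(-180096) = 4 + 180096 = 180100)
F - N(10*C) = 180100 - 10*(-7) = 180100 - 1*(-70) = 180100 + 70 = 180170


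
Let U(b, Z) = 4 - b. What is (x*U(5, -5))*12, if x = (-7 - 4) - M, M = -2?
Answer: 108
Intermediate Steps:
x = -9 (x = (-7 - 4) - 1*(-2) = -11 + 2 = -9)
(x*U(5, -5))*12 = -9*(4 - 1*5)*12 = -9*(4 - 5)*12 = -9*(-1)*12 = 9*12 = 108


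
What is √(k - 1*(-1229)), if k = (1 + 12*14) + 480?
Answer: √1878 ≈ 43.336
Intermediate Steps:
k = 649 (k = (1 + 168) + 480 = 169 + 480 = 649)
√(k - 1*(-1229)) = √(649 - 1*(-1229)) = √(649 + 1229) = √1878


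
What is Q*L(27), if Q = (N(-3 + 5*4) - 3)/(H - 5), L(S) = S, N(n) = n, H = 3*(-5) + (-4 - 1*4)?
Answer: -27/2 ≈ -13.500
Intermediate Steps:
H = -23 (H = -15 + (-4 - 4) = -15 - 8 = -23)
Q = -½ (Q = ((-3 + 5*4) - 3)/(-23 - 5) = ((-3 + 20) - 3)/(-28) = (17 - 3)*(-1/28) = 14*(-1/28) = -½ ≈ -0.50000)
Q*L(27) = -½*27 = -27/2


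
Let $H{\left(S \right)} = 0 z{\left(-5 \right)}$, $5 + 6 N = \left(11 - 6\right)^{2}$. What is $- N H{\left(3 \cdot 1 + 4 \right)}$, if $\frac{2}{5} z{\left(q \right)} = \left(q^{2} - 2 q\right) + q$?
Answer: $0$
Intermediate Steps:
$N = \frac{10}{3}$ ($N = - \frac{5}{6} + \frac{\left(11 - 6\right)^{2}}{6} = - \frac{5}{6} + \frac{5^{2}}{6} = - \frac{5}{6} + \frac{1}{6} \cdot 25 = - \frac{5}{6} + \frac{25}{6} = \frac{10}{3} \approx 3.3333$)
$z{\left(q \right)} = - \frac{5 q}{2} + \frac{5 q^{2}}{2}$ ($z{\left(q \right)} = \frac{5 \left(\left(q^{2} - 2 q\right) + q\right)}{2} = \frac{5 \left(q^{2} - q\right)}{2} = - \frac{5 q}{2} + \frac{5 q^{2}}{2}$)
$H{\left(S \right)} = 0$ ($H{\left(S \right)} = 0 \cdot \frac{5}{2} \left(-5\right) \left(-1 - 5\right) = 0 \cdot \frac{5}{2} \left(-5\right) \left(-6\right) = 0 \cdot 75 = 0$)
$- N H{\left(3 \cdot 1 + 4 \right)} = \left(-1\right) \frac{10}{3} \cdot 0 = \left(- \frac{10}{3}\right) 0 = 0$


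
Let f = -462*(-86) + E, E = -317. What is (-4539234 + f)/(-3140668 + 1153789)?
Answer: 4499819/1986879 ≈ 2.2648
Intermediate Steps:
f = 39415 (f = -462*(-86) - 317 = 39732 - 317 = 39415)
(-4539234 + f)/(-3140668 + 1153789) = (-4539234 + 39415)/(-3140668 + 1153789) = -4499819/(-1986879) = -4499819*(-1/1986879) = 4499819/1986879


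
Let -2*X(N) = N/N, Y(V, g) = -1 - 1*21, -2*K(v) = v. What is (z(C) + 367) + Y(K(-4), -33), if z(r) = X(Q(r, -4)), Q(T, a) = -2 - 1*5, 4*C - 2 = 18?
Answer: 689/2 ≈ 344.50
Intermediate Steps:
C = 5 (C = ½ + (¼)*18 = ½ + 9/2 = 5)
K(v) = -v/2
Q(T, a) = -7 (Q(T, a) = -2 - 5 = -7)
Y(V, g) = -22 (Y(V, g) = -1 - 21 = -22)
X(N) = -½ (X(N) = -N/(2*N) = -½*1 = -½)
z(r) = -½
(z(C) + 367) + Y(K(-4), -33) = (-½ + 367) - 22 = 733/2 - 22 = 689/2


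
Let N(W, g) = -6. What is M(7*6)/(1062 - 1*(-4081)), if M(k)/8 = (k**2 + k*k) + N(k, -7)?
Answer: 28176/5143 ≈ 5.4785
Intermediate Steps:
M(k) = -48 + 16*k**2 (M(k) = 8*((k**2 + k*k) - 6) = 8*((k**2 + k**2) - 6) = 8*(2*k**2 - 6) = 8*(-6 + 2*k**2) = -48 + 16*k**2)
M(7*6)/(1062 - 1*(-4081)) = (-48 + 16*(7*6)**2)/(1062 - 1*(-4081)) = (-48 + 16*42**2)/(1062 + 4081) = (-48 + 16*1764)/5143 = (-48 + 28224)*(1/5143) = 28176*(1/5143) = 28176/5143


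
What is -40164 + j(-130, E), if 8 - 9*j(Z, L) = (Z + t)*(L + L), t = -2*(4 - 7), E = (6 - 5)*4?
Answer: -360476/9 ≈ -40053.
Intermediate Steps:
E = 4 (E = 1*4 = 4)
t = 6 (t = -2*(-3) = 6)
j(Z, L) = 8/9 - 2*L*(6 + Z)/9 (j(Z, L) = 8/9 - (Z + 6)*(L + L)/9 = 8/9 - (6 + Z)*2*L/9 = 8/9 - 2*L*(6 + Z)/9)
-40164 + j(-130, E) = -40164 + (8/9 - 4/3*4 - 2/9*4*(-130)) = -40164 + (8/9 - 16/3 + 1040/9) = -40164 + 1000/9 = -360476/9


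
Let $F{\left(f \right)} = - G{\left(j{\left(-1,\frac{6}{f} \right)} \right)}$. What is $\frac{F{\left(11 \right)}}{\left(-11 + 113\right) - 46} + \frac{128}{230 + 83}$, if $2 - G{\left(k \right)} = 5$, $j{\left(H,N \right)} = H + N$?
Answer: $\frac{8107}{17528} \approx 0.46252$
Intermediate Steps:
$G{\left(k \right)} = -3$ ($G{\left(k \right)} = 2 - 5 = -3$)
$F{\left(f \right)} = 3$ ($F{\left(f \right)} = \left(-1\right) \left(-3\right) = 3$)
$\frac{F{\left(11 \right)}}{\left(-11 + 113\right) - 46} + \frac{128}{230 + 83} = \frac{3}{\left(-11 + 113\right) - 46} + \frac{128}{230 + 83} = \frac{3}{102 - 46} + \frac{128}{313} = \frac{3}{56} + 128 \cdot \frac{1}{313} = 3 \cdot \frac{1}{56} + \frac{128}{313} = \frac{3}{56} + \frac{128}{313} = \frac{8107}{17528}$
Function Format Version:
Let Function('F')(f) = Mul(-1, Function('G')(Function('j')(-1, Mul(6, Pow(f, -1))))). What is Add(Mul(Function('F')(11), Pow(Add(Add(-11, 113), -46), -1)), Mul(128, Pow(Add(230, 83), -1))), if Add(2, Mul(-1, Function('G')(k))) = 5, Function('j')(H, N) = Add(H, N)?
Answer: Rational(8107, 17528) ≈ 0.46252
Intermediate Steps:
Function('G')(k) = -3 (Function('G')(k) = Add(2, Mul(-1, 5)) = Add(2, -5) = -3)
Function('F')(f) = 3 (Function('F')(f) = Mul(-1, -3) = 3)
Add(Mul(Function('F')(11), Pow(Add(Add(-11, 113), -46), -1)), Mul(128, Pow(Add(230, 83), -1))) = Add(Mul(3, Pow(Add(Add(-11, 113), -46), -1)), Mul(128, Pow(Add(230, 83), -1))) = Add(Mul(3, Pow(Add(102, -46), -1)), Mul(128, Pow(313, -1))) = Add(Mul(3, Pow(56, -1)), Mul(128, Rational(1, 313))) = Add(Mul(3, Rational(1, 56)), Rational(128, 313)) = Add(Rational(3, 56), Rational(128, 313)) = Rational(8107, 17528)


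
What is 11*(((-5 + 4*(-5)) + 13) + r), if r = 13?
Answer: 11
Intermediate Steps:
11*(((-5 + 4*(-5)) + 13) + r) = 11*(((-5 + 4*(-5)) + 13) + 13) = 11*(((-5 - 20) + 13) + 13) = 11*((-25 + 13) + 13) = 11*(-12 + 13) = 11*1 = 11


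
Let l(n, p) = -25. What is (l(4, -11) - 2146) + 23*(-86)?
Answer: -4149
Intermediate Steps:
(l(4, -11) - 2146) + 23*(-86) = (-25 - 2146) + 23*(-86) = -2171 - 1978 = -4149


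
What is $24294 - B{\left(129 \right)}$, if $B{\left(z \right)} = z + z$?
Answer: $24036$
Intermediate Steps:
$B{\left(z \right)} = 2 z$
$24294 - B{\left(129 \right)} = 24294 - 2 \cdot 129 = 24294 - 258 = 24036$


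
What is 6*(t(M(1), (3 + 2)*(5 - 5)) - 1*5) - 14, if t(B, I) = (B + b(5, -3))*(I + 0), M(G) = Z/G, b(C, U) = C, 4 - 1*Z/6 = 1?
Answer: -44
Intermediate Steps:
Z = 18 (Z = 24 - 6*1 = 24 - 6 = 18)
M(G) = 18/G
t(B, I) = I*(5 + B) (t(B, I) = (B + 5)*(I + 0) = (5 + B)*I = I*(5 + B))
6*(t(M(1), (3 + 2)*(5 - 5)) - 1*5) - 14 = 6*(((3 + 2)*(5 - 5))*(5 + 18/1) - 1*5) - 14 = 6*((5*0)*(5 + 18*1) - 5) - 14 = 6*(0*(5 + 18) - 5) - 14 = 6*(0*23 - 5) - 14 = 6*(0 - 5) - 14 = 6*(-5) - 14 = -30 - 14 = -44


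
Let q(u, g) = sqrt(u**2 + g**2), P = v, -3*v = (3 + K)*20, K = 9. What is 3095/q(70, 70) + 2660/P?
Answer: -133/4 + 619*sqrt(2)/28 ≈ -1.9858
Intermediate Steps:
v = -80 (v = -(3 + 9)*20/3 = -4*20 = -1/3*240 = -80)
P = -80
q(u, g) = sqrt(g**2 + u**2)
3095/q(70, 70) + 2660/P = 3095/(sqrt(70**2 + 70**2)) + 2660/(-80) = 3095/(sqrt(4900 + 4900)) + 2660*(-1/80) = 3095/(sqrt(9800)) - 133/4 = 3095/((70*sqrt(2))) - 133/4 = 3095*(sqrt(2)/140) - 133/4 = 619*sqrt(2)/28 - 133/4 = -133/4 + 619*sqrt(2)/28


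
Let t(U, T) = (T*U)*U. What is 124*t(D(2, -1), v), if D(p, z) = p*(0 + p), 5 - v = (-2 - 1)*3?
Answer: 27776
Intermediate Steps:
v = 14 (v = 5 - (-2 - 1)*3 = 5 - (-3)*3 = 5 - 1*(-9) = 5 + 9 = 14)
D(p, z) = p**2 (D(p, z) = p*p = p**2)
t(U, T) = T*U**2
124*t(D(2, -1), v) = 124*(14*(2**2)**2) = 124*(14*4**2) = 124*(14*16) = 124*224 = 27776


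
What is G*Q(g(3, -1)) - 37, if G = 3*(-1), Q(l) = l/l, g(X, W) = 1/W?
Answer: -40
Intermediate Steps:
Q(l) = 1
G = -3
G*Q(g(3, -1)) - 37 = -3*1 - 37 = -3 - 37 = -40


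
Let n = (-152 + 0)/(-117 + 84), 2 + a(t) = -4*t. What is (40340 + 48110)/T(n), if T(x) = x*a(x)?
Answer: -48161025/51224 ≈ -940.20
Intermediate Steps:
a(t) = -2 - 4*t
n = 152/33 (n = -152/(-33) = -152*(-1/33) = 152/33 ≈ 4.6061)
T(x) = x*(-2 - 4*x)
(40340 + 48110)/T(n) = (40340 + 48110)/((-2*152/33*(1 + 2*(152/33)))) = 88450/((-2*152/33*(1 + 304/33))) = 88450/((-2*152/33*337/33)) = 88450/(-102448/1089) = 88450*(-1089/102448) = -48161025/51224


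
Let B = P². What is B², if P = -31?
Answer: 923521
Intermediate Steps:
B = 961 (B = (-31)² = 961)
B² = 961² = 923521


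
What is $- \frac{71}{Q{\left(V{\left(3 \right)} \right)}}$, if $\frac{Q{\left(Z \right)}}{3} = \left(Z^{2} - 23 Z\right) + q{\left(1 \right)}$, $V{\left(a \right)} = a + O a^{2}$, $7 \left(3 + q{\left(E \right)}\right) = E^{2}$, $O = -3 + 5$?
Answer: $\frac{497}{942} \approx 0.5276$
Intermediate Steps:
$O = 2$
$q{\left(E \right)} = -3 + \frac{E^{2}}{7}$
$V{\left(a \right)} = a + 2 a^{2}$
$Q{\left(Z \right)} = - \frac{60}{7} - 69 Z + 3 Z^{2}$ ($Q{\left(Z \right)} = 3 \left(\left(Z^{2} - 23 Z\right) - \left(3 - \frac{1^{2}}{7}\right)\right) = 3 \left(\left(Z^{2} - 23 Z\right) + \left(-3 + \frac{1}{7} \cdot 1\right)\right) = 3 \left(\left(Z^{2} - 23 Z\right) + \left(-3 + \frac{1}{7}\right)\right) = 3 \left(\left(Z^{2} - 23 Z\right) - \frac{20}{7}\right) = 3 \left(- \frac{20}{7} + Z^{2} - 23 Z\right) = - \frac{60}{7} - 69 Z + 3 Z^{2}$)
$- \frac{71}{Q{\left(V{\left(3 \right)} \right)}} = - \frac{71}{- \frac{60}{7} - 69 \cdot 3 \left(1 + 2 \cdot 3\right) + 3 \left(3 \left(1 + 2 \cdot 3\right)\right)^{2}} = - \frac{71}{- \frac{60}{7} - 69 \cdot 3 \left(1 + 6\right) + 3 \left(3 \left(1 + 6\right)\right)^{2}} = - \frac{71}{- \frac{60}{7} - 69 \cdot 3 \cdot 7 + 3 \left(3 \cdot 7\right)^{2}} = - \frac{71}{- \frac{60}{7} - 1449 + 3 \cdot 21^{2}} = - \frac{71}{- \frac{60}{7} - 1449 + 3 \cdot 441} = - \frac{71}{- \frac{60}{7} - 1449 + 1323} = - \frac{71}{- \frac{942}{7}} = \left(-71\right) \left(- \frac{7}{942}\right) = \frac{497}{942}$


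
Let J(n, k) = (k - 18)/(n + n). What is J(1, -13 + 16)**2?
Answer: 225/4 ≈ 56.250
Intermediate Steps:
J(n, k) = (-18 + k)/(2*n) (J(n, k) = (-18 + k)/((2*n)) = (-18 + k)*(1/(2*n)) = (-18 + k)/(2*n))
J(1, -13 + 16)**2 = ((1/2)*(-18 + (-13 + 16))/1)**2 = ((1/2)*1*(-18 + 3))**2 = ((1/2)*1*(-15))**2 = (-15/2)**2 = 225/4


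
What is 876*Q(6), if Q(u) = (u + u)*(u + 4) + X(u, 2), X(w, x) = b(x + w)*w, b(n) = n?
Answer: 147168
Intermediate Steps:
X(w, x) = w*(w + x) (X(w, x) = (x + w)*w = (w + x)*w = w*(w + x))
Q(u) = u*(2 + u) + 2*u*(4 + u) (Q(u) = (u + u)*(u + 4) + u*(u + 2) = (2*u)*(4 + u) + u*(2 + u) = 2*u*(4 + u) + u*(2 + u) = u*(2 + u) + 2*u*(4 + u))
876*Q(6) = 876*(6*(10 + 3*6)) = 876*(6*(10 + 18)) = 876*(6*28) = 876*168 = 147168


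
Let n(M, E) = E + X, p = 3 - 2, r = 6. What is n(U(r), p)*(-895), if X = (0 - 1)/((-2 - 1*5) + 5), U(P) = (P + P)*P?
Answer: -2685/2 ≈ -1342.5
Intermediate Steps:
U(P) = 2*P**2 (U(P) = (2*P)*P = 2*P**2)
X = 1/2 (X = -1/((-2 - 5) + 5) = -1/(-7 + 5) = -1/(-2) = -1*(-1/2) = 1/2 ≈ 0.50000)
p = 1
n(M, E) = 1/2 + E (n(M, E) = E + 1/2 = 1/2 + E)
n(U(r), p)*(-895) = (1/2 + 1)*(-895) = (3/2)*(-895) = -2685/2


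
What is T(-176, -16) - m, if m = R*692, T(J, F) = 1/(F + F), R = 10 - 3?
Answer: -155009/32 ≈ -4844.0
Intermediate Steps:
R = 7
T(J, F) = 1/(2*F)
m = 4844 (m = 7*692 = 4844)
T(-176, -16) - m = (1/2)/(-16) - 1*4844 = (1/2)*(-1/16) - 4844 = -1/32 - 4844 = -155009/32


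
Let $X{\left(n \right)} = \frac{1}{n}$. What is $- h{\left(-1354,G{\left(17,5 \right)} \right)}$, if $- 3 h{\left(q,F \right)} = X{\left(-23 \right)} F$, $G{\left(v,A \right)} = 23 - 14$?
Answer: $- \frac{3}{23} \approx -0.13043$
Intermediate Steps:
$G{\left(v,A \right)} = 9$ ($G{\left(v,A \right)} = 23 - 14 = 9$)
$h{\left(q,F \right)} = \frac{F}{69}$ ($h{\left(q,F \right)} = - \frac{\frac{1}{-23} F}{3} = - \frac{\left(- \frac{1}{23}\right) F}{3} = \frac{F}{69}$)
$- h{\left(-1354,G{\left(17,5 \right)} \right)} = - \frac{9}{69} = \left(-1\right) \frac{3}{23} = - \frac{3}{23}$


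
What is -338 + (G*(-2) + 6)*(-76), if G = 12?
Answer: 1030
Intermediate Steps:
-338 + (G*(-2) + 6)*(-76) = -338 + (12*(-2) + 6)*(-76) = -338 + (-24 + 6)*(-76) = -338 - 18*(-76) = -338 + 1368 = 1030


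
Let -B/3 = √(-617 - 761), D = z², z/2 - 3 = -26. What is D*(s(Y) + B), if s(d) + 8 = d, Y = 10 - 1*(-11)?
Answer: 27508 - 6348*I*√1378 ≈ 27508.0 - 2.3565e+5*I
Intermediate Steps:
z = -46 (z = 6 + 2*(-26) = 6 - 52 = -46)
Y = 21 (Y = 10 + 11 = 21)
s(d) = -8 + d
D = 2116 (D = (-46)² = 2116)
B = -3*I*√1378 (B = -3*√(-617 - 761) = -3*I*√1378 ≈ -111.36*I)
D*(s(Y) + B) = 2116*((-8 + 21) - 3*I*√1378) = 2116*(13 - 3*I*√1378) = 27508 - 6348*I*√1378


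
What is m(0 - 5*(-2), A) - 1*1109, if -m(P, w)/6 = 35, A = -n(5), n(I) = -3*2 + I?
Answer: -1319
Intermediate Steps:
n(I) = -6 + I
A = 1 (A = -(-6 + 5) = -1*(-1) = 1)
m(P, w) = -210 (m(P, w) = -6*35 = -210)
m(0 - 5*(-2), A) - 1*1109 = -210 - 1*1109 = -210 - 1109 = -1319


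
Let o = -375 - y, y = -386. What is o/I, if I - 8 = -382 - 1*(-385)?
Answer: 1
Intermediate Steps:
I = 11 (I = 8 + (-382 - 1*(-385)) = 8 + (-382 + 385) = 8 + 3 = 11)
o = 11 (o = -375 - 1*(-386) = -375 + 386 = 11)
o/I = 11/11 = 11*(1/11) = 1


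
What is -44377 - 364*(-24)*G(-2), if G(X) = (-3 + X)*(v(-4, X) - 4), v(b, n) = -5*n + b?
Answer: -131737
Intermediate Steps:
v(b, n) = b - 5*n
G(X) = (-8 - 5*X)*(-3 + X) (G(X) = (-3 + X)*((-4 - 5*X) - 4) = (-3 + X)*(-8 - 5*X) = (-8 - 5*X)*(-3 + X))
-44377 - 364*(-24)*G(-2) = -44377 - 364*(-24)*(24 - 5*(-2)**2 + 7*(-2)) = -44377 - (-8736)*(24 - 5*4 - 14) = -44377 - (-8736)*(24 - 20 - 14) = -44377 - (-8736)*(-10) = -44377 - 1*87360 = -44377 - 87360 = -131737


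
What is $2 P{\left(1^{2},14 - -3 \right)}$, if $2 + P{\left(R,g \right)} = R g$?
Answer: $30$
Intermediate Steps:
$P{\left(R,g \right)} = -2 + R g$
$2 P{\left(1^{2},14 - -3 \right)} = 2 \left(-2 + 1^{2} \left(14 - -3\right)\right) = 2 \left(-2 + 1 \left(14 + 3\right)\right) = 2 \left(-2 + 1 \cdot 17\right) = 2 \left(-2 + 17\right) = 2 \cdot 15 = 30$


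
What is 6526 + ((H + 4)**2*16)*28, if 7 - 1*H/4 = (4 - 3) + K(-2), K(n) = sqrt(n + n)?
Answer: 329086 - 200704*I ≈ 3.2909e+5 - 2.007e+5*I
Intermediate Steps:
K(n) = sqrt(2)*sqrt(n) (K(n) = sqrt(2*n) = sqrt(2)*sqrt(n))
H = 24 - 8*I (H = 28 - 4*((4 - 3) + sqrt(2)*sqrt(-2)) = 28 - 4*(1 + sqrt(2)*(I*sqrt(2))) = 28 - 4*(1 + 2*I) = 28 + (-4 - 8*I) = 24 - 8*I ≈ 24.0 - 8.0*I)
6526 + ((H + 4)**2*16)*28 = 6526 + (((24 - 8*I) + 4)**2*16)*28 = 6526 + ((28 - 8*I)**2*16)*28 = 6526 + (16*(28 - 8*I)**2)*28 = 6526 + 448*(28 - 8*I)**2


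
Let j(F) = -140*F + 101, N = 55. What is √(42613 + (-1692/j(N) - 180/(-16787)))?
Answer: √77047943086125758101/42521471 ≈ 206.43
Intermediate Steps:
j(F) = 101 - 140*F
√(42613 + (-1692/j(N) - 180/(-16787))) = √(42613 + (-1692/(101 - 140*55) - 180/(-16787))) = √(42613 + (-1692/(101 - 7700) - 180*(-1/16787))) = √(42613 + (-1692/(-7599) + 180/16787)) = √(42613 + (-1692*(-1/7599) + 180/16787)) = √(42613 + (564/2533 + 180/16787)) = √(42613 + 9923808/42521471) = √(1811977367531/42521471) = √77047943086125758101/42521471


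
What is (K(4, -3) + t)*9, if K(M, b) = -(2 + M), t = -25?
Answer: -279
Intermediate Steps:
K(M, b) = -2 - M
(K(4, -3) + t)*9 = ((-2 - 1*4) - 25)*9 = ((-2 - 4) - 25)*9 = (-6 - 25)*9 = -31*9 = -279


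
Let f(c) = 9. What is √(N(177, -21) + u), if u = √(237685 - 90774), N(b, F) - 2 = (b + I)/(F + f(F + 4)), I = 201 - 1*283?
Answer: √(-213 + 36*√146911)/6 ≈ 19.426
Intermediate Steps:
I = -82 (I = 201 - 283 = -82)
N(b, F) = 2 + (-82 + b)/(9 + F) (N(b, F) = 2 + (b - 82)/(F + 9) = 2 + (-82 + b)/(9 + F))
u = √146911 ≈ 383.29
√(N(177, -21) + u) = √((-64 + 177 + 2*(-21))/(9 - 21) + √146911) = √((-64 + 177 - 42)/(-12) + √146911) = √(-1/12*71 + √146911) = √(-71/12 + √146911)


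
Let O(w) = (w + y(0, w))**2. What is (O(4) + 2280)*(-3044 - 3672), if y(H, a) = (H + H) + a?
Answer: -15742304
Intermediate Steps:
y(H, a) = a + 2*H (y(H, a) = 2*H + a = a + 2*H)
O(w) = 4*w**2 (O(w) = (w + (w + 2*0))**2 = (w + (w + 0))**2 = (w + w)**2 = (2*w)**2 = 4*w**2)
(O(4) + 2280)*(-3044 - 3672) = (4*4**2 + 2280)*(-3044 - 3672) = (4*16 + 2280)*(-6716) = (64 + 2280)*(-6716) = 2344*(-6716) = -15742304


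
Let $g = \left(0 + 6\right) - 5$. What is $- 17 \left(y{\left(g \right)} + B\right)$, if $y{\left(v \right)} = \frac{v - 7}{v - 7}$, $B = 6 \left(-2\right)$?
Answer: $187$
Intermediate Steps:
$B = -12$
$g = 1$ ($g = 6 - 5 = 1$)
$y{\left(v \right)} = 1$ ($y{\left(v \right)} = \frac{-7 + v}{-7 + v} = 1$)
$- 17 \left(y{\left(g \right)} + B\right) = - 17 \left(1 - 12\right) = \left(-17\right) \left(-11\right) = 187$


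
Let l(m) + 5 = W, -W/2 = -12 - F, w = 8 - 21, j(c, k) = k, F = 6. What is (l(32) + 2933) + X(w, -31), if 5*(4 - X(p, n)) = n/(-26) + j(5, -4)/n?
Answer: 2391995/806 ≈ 2967.7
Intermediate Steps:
w = -13
X(p, n) = 4 + n/130 + 4/(5*n) (X(p, n) = 4 - (n/(-26) - 4/n)/5 = 4 - (n*(-1/26) - 4/n)/5 = 4 - (-n/26 - 4/n)/5 = 4 - (-4/n - n/26)/5 = 4 + (n/130 + 4/(5*n)) = 4 + n/130 + 4/(5*n))
W = 36 (W = -2*(-12 - 1*6) = -2*(-12 - 6) = -2*(-18) = 36)
l(m) = 31 (l(m) = -5 + 36 = 31)
(l(32) + 2933) + X(w, -31) = (31 + 2933) + (1/130)*(104 - 31*(520 - 31))/(-31) = 2964 + (1/130)*(-1/31)*(104 - 31*489) = 2964 + (1/130)*(-1/31)*(104 - 15159) = 2964 + (1/130)*(-1/31)*(-15055) = 2964 + 3011/806 = 2391995/806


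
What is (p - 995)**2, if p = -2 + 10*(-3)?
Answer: 1054729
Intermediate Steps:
p = -32 (p = -2 - 30 = -32)
(p - 995)**2 = (-32 - 995)**2 = (-1027)**2 = 1054729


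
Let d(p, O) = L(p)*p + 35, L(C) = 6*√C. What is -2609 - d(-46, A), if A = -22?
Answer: -2644 + 276*I*√46 ≈ -2644.0 + 1871.9*I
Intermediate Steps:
d(p, O) = 35 + 6*p^(3/2) (d(p, O) = (6*√p)*p + 35 = 6*p^(3/2) + 35 = 35 + 6*p^(3/2))
-2609 - d(-46, A) = -2609 - (35 + 6*(-46)^(3/2)) = -2609 - (35 + 6*(-46*I*√46)) = -2609 - (35 - 276*I*√46) = -2609 + (-35 + 276*I*√46) = -2644 + 276*I*√46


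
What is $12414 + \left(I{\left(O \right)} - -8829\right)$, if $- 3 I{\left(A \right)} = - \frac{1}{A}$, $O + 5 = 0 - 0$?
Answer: $\frac{318644}{15} \approx 21243.0$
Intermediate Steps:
$O = -5$ ($O = -5 + \left(0 - 0\right) = -5 + \left(0 + 0\right) = -5 + 0 = -5$)
$I{\left(A \right)} = \frac{1}{3 A}$ ($I{\left(A \right)} = - \frac{\left(-1\right) \frac{1}{A}}{3} = \frac{1}{3 A}$)
$12414 + \left(I{\left(O \right)} - -8829\right) = 12414 + \left(\frac{1}{3 \left(-5\right)} - -8829\right) = 12414 + \left(\frac{1}{3} \left(- \frac{1}{5}\right) + 8829\right) = 12414 + \left(- \frac{1}{15} + 8829\right) = 12414 + \frac{132434}{15} = \frac{318644}{15}$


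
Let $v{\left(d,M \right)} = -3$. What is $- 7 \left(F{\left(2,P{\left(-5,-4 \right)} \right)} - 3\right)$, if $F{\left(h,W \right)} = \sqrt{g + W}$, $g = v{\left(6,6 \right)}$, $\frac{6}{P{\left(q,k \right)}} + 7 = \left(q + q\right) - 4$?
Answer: $21 - i \sqrt{161} \approx 21.0 - 12.689 i$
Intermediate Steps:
$P{\left(q,k \right)} = \frac{6}{-11 + 2 q}$ ($P{\left(q,k \right)} = \frac{6}{-7 + \left(\left(q + q\right) - 4\right)} = \frac{6}{-7 + \left(2 q - 4\right)} = \frac{6}{-7 + \left(-4 + 2 q\right)} = \frac{6}{-11 + 2 q}$)
$g = -3$
$F{\left(h,W \right)} = \sqrt{-3 + W}$
$- 7 \left(F{\left(2,P{\left(-5,-4 \right)} \right)} - 3\right) = - 7 \left(\sqrt{-3 + \frac{6}{-11 + 2 \left(-5\right)}} - 3\right) = - 7 \left(\sqrt{-3 + \frac{6}{-11 - 10}} - 3\right) = - 7 \left(\sqrt{-3 + \frac{6}{-21}} - 3\right) = - 7 \left(\sqrt{-3 + 6 \left(- \frac{1}{21}\right)} - 3\right) = - 7 \left(\sqrt{-3 - \frac{2}{7}} - 3\right) = - 7 \left(\sqrt{- \frac{23}{7}} - 3\right) = - 7 \left(\frac{i \sqrt{161}}{7} - 3\right) = - 7 \left(-3 + \frac{i \sqrt{161}}{7}\right) = 21 - i \sqrt{161}$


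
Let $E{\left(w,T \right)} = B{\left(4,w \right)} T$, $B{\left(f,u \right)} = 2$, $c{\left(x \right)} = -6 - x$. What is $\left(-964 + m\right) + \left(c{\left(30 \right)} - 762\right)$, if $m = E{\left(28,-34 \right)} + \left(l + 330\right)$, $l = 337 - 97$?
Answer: $-1260$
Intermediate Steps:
$l = 240$ ($l = 337 - 97 = 240$)
$E{\left(w,T \right)} = 2 T$
$m = 502$ ($m = 2 \left(-34\right) + \left(240 + 330\right) = -68 + 570 = 502$)
$\left(-964 + m\right) + \left(c{\left(30 \right)} - 762\right) = \left(-964 + 502\right) - 798 = -462 - 798 = -1260$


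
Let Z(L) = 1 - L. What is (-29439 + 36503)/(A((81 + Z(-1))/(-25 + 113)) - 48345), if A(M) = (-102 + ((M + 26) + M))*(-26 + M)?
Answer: -27351808/180001335 ≈ -0.15195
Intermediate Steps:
A(M) = (-76 + 2*M)*(-26 + M) (A(M) = (-102 + ((26 + M) + M))*(-26 + M) = (-102 + (26 + 2*M))*(-26 + M) = (-76 + 2*M)*(-26 + M))
(-29439 + 36503)/(A((81 + Z(-1))/(-25 + 113)) - 48345) = (-29439 + 36503)/((1976 - 128*(81 + (1 - 1*(-1)))/(-25 + 113) + 2*((81 + (1 - 1*(-1)))/(-25 + 113))²) - 48345) = 7064/((1976 - 128*(81 + (1 + 1))/88 + 2*((81 + (1 + 1))/88)²) - 48345) = 7064/((1976 - 128*(81 + 2)/88 + 2*((81 + 2)*(1/88))²) - 48345) = 7064/((1976 - 10624/88 + 2*(83*(1/88))²) - 48345) = 7064/((1976 - 128*83/88 + 2*(83/88)²) - 48345) = 7064/((1976 - 1328/11 + 2*(6889/7744)) - 48345) = 7064/((1976 - 1328/11 + 6889/3872) - 48345) = 7064/(7190505/3872 - 48345) = 7064/(-180001335/3872) = 7064*(-3872/180001335) = -27351808/180001335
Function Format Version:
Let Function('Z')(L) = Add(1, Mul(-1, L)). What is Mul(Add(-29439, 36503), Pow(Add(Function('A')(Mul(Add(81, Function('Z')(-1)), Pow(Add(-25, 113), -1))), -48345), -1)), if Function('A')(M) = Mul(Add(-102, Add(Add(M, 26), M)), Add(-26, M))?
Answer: Rational(-27351808, 180001335) ≈ -0.15195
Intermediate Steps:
Function('A')(M) = Mul(Add(-76, Mul(2, M)), Add(-26, M)) (Function('A')(M) = Mul(Add(-102, Add(Add(26, M), M)), Add(-26, M)) = Mul(Add(-102, Add(26, Mul(2, M))), Add(-26, M)) = Mul(Add(-76, Mul(2, M)), Add(-26, M)))
Mul(Add(-29439, 36503), Pow(Add(Function('A')(Mul(Add(81, Function('Z')(-1)), Pow(Add(-25, 113), -1))), -48345), -1)) = Mul(Add(-29439, 36503), Pow(Add(Add(1976, Mul(-128, Mul(Add(81, Add(1, Mul(-1, -1))), Pow(Add(-25, 113), -1))), Mul(2, Pow(Mul(Add(81, Add(1, Mul(-1, -1))), Pow(Add(-25, 113), -1)), 2))), -48345), -1)) = Mul(7064, Pow(Add(Add(1976, Mul(-128, Mul(Add(81, Add(1, 1)), Pow(88, -1))), Mul(2, Pow(Mul(Add(81, Add(1, 1)), Pow(88, -1)), 2))), -48345), -1)) = Mul(7064, Pow(Add(Add(1976, Mul(-128, Mul(Add(81, 2), Rational(1, 88))), Mul(2, Pow(Mul(Add(81, 2), Rational(1, 88)), 2))), -48345), -1)) = Mul(7064, Pow(Add(Add(1976, Mul(-128, Mul(83, Rational(1, 88))), Mul(2, Pow(Mul(83, Rational(1, 88)), 2))), -48345), -1)) = Mul(7064, Pow(Add(Add(1976, Mul(-128, Rational(83, 88)), Mul(2, Pow(Rational(83, 88), 2))), -48345), -1)) = Mul(7064, Pow(Add(Add(1976, Rational(-1328, 11), Mul(2, Rational(6889, 7744))), -48345), -1)) = Mul(7064, Pow(Add(Add(1976, Rational(-1328, 11), Rational(6889, 3872)), -48345), -1)) = Mul(7064, Pow(Add(Rational(7190505, 3872), -48345), -1)) = Mul(7064, Pow(Rational(-180001335, 3872), -1)) = Mul(7064, Rational(-3872, 180001335)) = Rational(-27351808, 180001335)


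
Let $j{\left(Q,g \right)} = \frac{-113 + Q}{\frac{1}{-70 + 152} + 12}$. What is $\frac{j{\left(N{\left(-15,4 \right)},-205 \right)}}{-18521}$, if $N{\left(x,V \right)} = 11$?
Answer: $\frac{8364}{18243185} \approx 0.00045847$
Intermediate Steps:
$j{\left(Q,g \right)} = - \frac{9266}{985} + \frac{82 Q}{985}$ ($j{\left(Q,g \right)} = \frac{-113 + Q}{\frac{1}{82} + 12} = \frac{-113 + Q}{\frac{985}{82}} = \left(-113 + Q\right) \frac{82}{985} = - \frac{9266}{985} + \frac{82 Q}{985}$)
$\frac{j{\left(N{\left(-15,4 \right)},-205 \right)}}{-18521} = \frac{- \frac{9266}{985} + \frac{82}{985} \cdot 11}{-18521} = \left(- \frac{9266}{985} + \frac{902}{985}\right) \left(- \frac{1}{18521}\right) = \left(- \frac{8364}{985}\right) \left(- \frac{1}{18521}\right) = \frac{8364}{18243185}$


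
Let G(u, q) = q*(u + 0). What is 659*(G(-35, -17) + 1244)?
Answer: 1211901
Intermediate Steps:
G(u, q) = q*u
659*(G(-35, -17) + 1244) = 659*(-17*(-35) + 1244) = 659*(595 + 1244) = 659*1839 = 1211901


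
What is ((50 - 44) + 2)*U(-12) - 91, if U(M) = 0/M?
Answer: -91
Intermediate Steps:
U(M) = 0
((50 - 44) + 2)*U(-12) - 91 = ((50 - 44) + 2)*0 - 91 = (6 + 2)*0 - 91 = 8*0 - 91 = 0 - 91 = -91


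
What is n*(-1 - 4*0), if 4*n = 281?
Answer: -281/4 ≈ -70.250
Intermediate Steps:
n = 281/4 (n = (¼)*281 = 281/4 ≈ 70.250)
n*(-1 - 4*0) = 281*(-1 - 4*0)/4 = 281*(-1 + 0)/4 = (281/4)*(-1) = -281/4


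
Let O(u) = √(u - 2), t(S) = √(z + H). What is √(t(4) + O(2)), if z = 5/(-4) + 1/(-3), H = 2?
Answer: √2*3^(¾)*5^(¼)/6 ≈ 0.80343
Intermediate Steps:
z = -19/12 (z = 5*(-¼) + 1*(-⅓) = -5/4 - ⅓ = -19/12 ≈ -1.5833)
t(S) = √15/6 (t(S) = √(-19/12 + 2) = √(5/12) = √15/6)
O(u) = √(-2 + u)
√(t(4) + O(2)) = √(√15/6 + √(-2 + 2)) = √(√15/6 + √0) = √(√15/6 + 0) = √(√15/6) = √2*3^(¾)*5^(¼)/6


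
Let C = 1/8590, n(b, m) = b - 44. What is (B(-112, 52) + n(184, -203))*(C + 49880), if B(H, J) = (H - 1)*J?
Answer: -1228849668468/4295 ≈ -2.8611e+8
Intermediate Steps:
B(H, J) = J*(-1 + H) (B(H, J) = (-1 + H)*J = J*(-1 + H))
n(b, m) = -44 + b
C = 1/8590 ≈ 0.00011641
(B(-112, 52) + n(184, -203))*(C + 49880) = (52*(-1 - 112) + (-44 + 184))*(1/8590 + 49880) = (52*(-113) + 140)*(428469201/8590) = (-5876 + 140)*(428469201/8590) = -5736*428469201/8590 = -1228849668468/4295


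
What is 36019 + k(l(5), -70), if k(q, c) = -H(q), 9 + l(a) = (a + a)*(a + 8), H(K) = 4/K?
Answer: 4358295/121 ≈ 36019.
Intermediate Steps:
l(a) = -9 + 2*a*(8 + a) (l(a) = -9 + (a + a)*(a + 8) = -9 + (2*a)*(8 + a) = -9 + 2*a*(8 + a))
k(q, c) = -4/q
36019 + k(l(5), -70) = 36019 - 4/(-9 + 2*5**2 + 16*5) = 36019 - 4/(-9 + 2*25 + 80) = 36019 - 4/(-9 + 50 + 80) = 36019 - 4/121 = 4358295/121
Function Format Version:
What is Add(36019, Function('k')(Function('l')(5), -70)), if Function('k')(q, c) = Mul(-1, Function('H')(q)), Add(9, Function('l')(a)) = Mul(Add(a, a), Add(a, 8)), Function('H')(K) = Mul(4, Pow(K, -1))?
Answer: Rational(4358295, 121) ≈ 36019.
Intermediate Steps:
Function('l')(a) = Add(-9, Mul(2, a, Add(8, a))) (Function('l')(a) = Add(-9, Mul(Add(a, a), Add(a, 8))) = Add(-9, Mul(Mul(2, a), Add(8, a))) = Add(-9, Mul(2, a, Add(8, a))))
Function('k')(q, c) = Mul(-4, Pow(q, -1)) (Function('k')(q, c) = Mul(-1, Mul(4, Pow(q, -1))) = Mul(-4, Pow(q, -1)))
Add(36019, Function('k')(Function('l')(5), -70)) = Add(36019, Mul(-4, Pow(Add(-9, Mul(2, Pow(5, 2)), Mul(16, 5)), -1))) = Add(36019, Mul(-4, Pow(Add(-9, Mul(2, 25), 80), -1))) = Add(36019, Mul(-4, Pow(Add(-9, 50, 80), -1))) = Add(36019, Mul(-4, Pow(121, -1))) = Add(36019, Mul(-4, Rational(1, 121))) = Add(36019, Rational(-4, 121)) = Rational(4358295, 121)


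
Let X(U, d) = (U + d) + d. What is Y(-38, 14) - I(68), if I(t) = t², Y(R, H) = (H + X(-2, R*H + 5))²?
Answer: 1081140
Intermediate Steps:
X(U, d) = U + 2*d
Y(R, H) = (8 + H + 2*H*R)² (Y(R, H) = (H + (-2 + 2*(R*H + 5)))² = (H + (-2 + 2*(H*R + 5)))² = (H + (-2 + 2*(5 + H*R)))² = (H + (-2 + (10 + 2*H*R)))² = (H + (8 + 2*H*R))² = (8 + H + 2*H*R)²)
Y(-38, 14) - I(68) = (8 + 14 + 2*14*(-38))² - 1*68² = (8 + 14 - 1064)² - 1*4624 = (-1042)² - 4624 = 1085764 - 4624 = 1081140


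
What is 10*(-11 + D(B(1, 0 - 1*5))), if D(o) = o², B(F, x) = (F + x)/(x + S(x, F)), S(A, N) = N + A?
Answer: -8750/81 ≈ -108.02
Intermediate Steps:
S(A, N) = A + N
B(F, x) = (F + x)/(F + 2*x) (B(F, x) = (F + x)/(x + (x + F)) = (F + x)/(x + (F + x)) = (F + x)/(F + 2*x))
10*(-11 + D(B(1, 0 - 1*5))) = 10*(-11 + ((1 + (0 - 1*5))/(1 + 2*(0 - 1*5)))²) = 10*(-11 + ((1 + (0 - 5))/(1 + 2*(0 - 5)))²) = 10*(-11 + ((1 - 5)/(1 + 2*(-5)))²) = 10*(-11 + (-4/(1 - 10))²) = 10*(-11 + (-4/(-9))²) = 10*(-11 + (-⅑*(-4))²) = 10*(-11 + (4/9)²) = 10*(-11 + 16/81) = 10*(-875/81) = -8750/81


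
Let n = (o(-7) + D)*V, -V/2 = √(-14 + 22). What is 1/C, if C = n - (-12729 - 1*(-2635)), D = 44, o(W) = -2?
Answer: 103/1039106 + 6*√2/3636871 ≈ 0.00010146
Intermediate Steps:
V = -4*√2 (V = -2*√(-14 + 22) = -4*√2 ≈ -5.6569)
n = -168*√2 (n = (-2 + 44)*(-4*√2) = 42*(-4*√2) = -168*√2 ≈ -237.59)
C = 10094 - 168*√2 (C = -168*√2 - (-12729 - 1*(-2635)) = -168*√2 - (-12729 + 2635) = -168*√2 - 1*(-10094) = -168*√2 + 10094 = 10094 - 168*√2 ≈ 9856.4)
1/C = 1/(10094 - 168*√2)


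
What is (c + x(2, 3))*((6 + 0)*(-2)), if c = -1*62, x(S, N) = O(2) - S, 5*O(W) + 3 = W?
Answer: 3852/5 ≈ 770.40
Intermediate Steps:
O(W) = -⅗ + W/5
x(S, N) = -⅕ - S (x(S, N) = (-⅗ + (⅕)*2) - S = (-⅗ + ⅖) - S = -⅕ - S)
c = -62
(c + x(2, 3))*((6 + 0)*(-2)) = (-62 + (-⅕ - 1*2))*((6 + 0)*(-2)) = (-62 + (-⅕ - 2))*(6*(-2)) = (-62 - 11/5)*(-12) = -321/5*(-12) = 3852/5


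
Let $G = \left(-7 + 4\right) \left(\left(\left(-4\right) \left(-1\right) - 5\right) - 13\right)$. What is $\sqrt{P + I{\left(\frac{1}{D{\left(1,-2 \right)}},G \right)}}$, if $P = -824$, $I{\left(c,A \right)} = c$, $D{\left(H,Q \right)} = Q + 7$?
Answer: $\frac{i \sqrt{20595}}{5} \approx 28.702 i$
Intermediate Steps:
$D{\left(H,Q \right)} = 7 + Q$
$G = 42$ ($G = - 3 \left(\left(4 - 5\right) - 13\right) = - 3 \left(-1 - 13\right) = \left(-3\right) \left(-14\right) = 42$)
$\sqrt{P + I{\left(\frac{1}{D{\left(1,-2 \right)}},G \right)}} = \sqrt{-824 + \frac{1}{7 - 2}} = \sqrt{-824 + \frac{1}{5}} = \sqrt{- \frac{4119}{5}} = \frac{i \sqrt{20595}}{5}$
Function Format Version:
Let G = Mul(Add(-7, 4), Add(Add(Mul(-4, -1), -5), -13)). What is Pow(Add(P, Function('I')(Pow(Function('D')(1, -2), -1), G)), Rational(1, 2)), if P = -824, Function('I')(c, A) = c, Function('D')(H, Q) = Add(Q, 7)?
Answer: Mul(Rational(1, 5), I, Pow(20595, Rational(1, 2))) ≈ Mul(28.702, I)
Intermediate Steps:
Function('D')(H, Q) = Add(7, Q)
G = 42 (G = Mul(-3, Add(Add(4, -5), -13)) = Mul(-3, Add(-1, -13)) = Mul(-3, -14) = 42)
Pow(Add(P, Function('I')(Pow(Function('D')(1, -2), -1), G)), Rational(1, 2)) = Pow(Add(-824, Pow(Add(7, -2), -1)), Rational(1, 2)) = Pow(Add(-824, Pow(5, -1)), Rational(1, 2)) = Pow(Add(-824, Rational(1, 5)), Rational(1, 2)) = Pow(Rational(-4119, 5), Rational(1, 2)) = Mul(Rational(1, 5), I, Pow(20595, Rational(1, 2)))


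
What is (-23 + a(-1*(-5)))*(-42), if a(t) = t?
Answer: 756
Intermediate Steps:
(-23 + a(-1*(-5)))*(-42) = (-23 - 1*(-5))*(-42) = (-23 + 5)*(-42) = -18*(-42) = 756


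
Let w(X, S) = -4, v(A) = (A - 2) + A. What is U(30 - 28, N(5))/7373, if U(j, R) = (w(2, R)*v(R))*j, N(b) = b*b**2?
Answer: -1984/7373 ≈ -0.26909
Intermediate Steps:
v(A) = -2 + 2*A (v(A) = (-2 + A) + A = -2 + 2*A)
N(b) = b**3
U(j, R) = j*(8 - 8*R) (U(j, R) = (-4*(-2 + 2*R))*j = (8 - 8*R)*j = j*(8 - 8*R))
U(30 - 28, N(5))/7373 = (8*(30 - 28)*(1 - 1*5**3))/7373 = (8*2*(1 - 1*125))*(1/7373) = (8*2*(1 - 125))*(1/7373) = (8*2*(-124))*(1/7373) = -1984*1/7373 = -1984/7373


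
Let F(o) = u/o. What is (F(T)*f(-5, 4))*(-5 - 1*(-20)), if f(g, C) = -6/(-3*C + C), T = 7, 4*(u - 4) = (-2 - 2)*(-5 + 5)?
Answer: 45/7 ≈ 6.4286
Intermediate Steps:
u = 4 (u = 4 + ((-2 - 2)*(-5 + 5))/4 = 4 + (-4*0)/4 = 4 + (¼)*0 = 4 + 0 = 4)
f(g, C) = 3/C (f(g, C) = -6*(-1/(2*C)) = -(-3)/C = 3/C)
F(o) = 4/o
(F(T)*f(-5, 4))*(-5 - 1*(-20)) = ((4/7)*(3/4))*(-5 - 1*(-20)) = ((4*(⅐))*(3*(¼)))*(-5 + 20) = ((4/7)*(¾))*15 = (3/7)*15 = 45/7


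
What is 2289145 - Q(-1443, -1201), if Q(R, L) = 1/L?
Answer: 2749263146/1201 ≈ 2.2891e+6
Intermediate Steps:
2289145 - Q(-1443, -1201) = 2289145 - 1/(-1201) = 2289145 - 1*(-1/1201) = 2289145 + 1/1201 = 2749263146/1201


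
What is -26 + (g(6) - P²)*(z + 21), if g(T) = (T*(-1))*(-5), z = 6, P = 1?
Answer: 757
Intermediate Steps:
g(T) = 5*T (g(T) = -T*(-5) = 5*T)
-26 + (g(6) - P²)*(z + 21) = -26 + (5*6 - 1*1²)*(6 + 21) = -26 + (30 - 1*1)*27 = -26 + (30 - 1)*27 = -26 + 29*27 = -26 + 783 = 757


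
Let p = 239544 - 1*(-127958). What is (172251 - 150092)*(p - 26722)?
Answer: 7551344020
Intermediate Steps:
p = 367502 (p = 239544 + 127958 = 367502)
(172251 - 150092)*(p - 26722) = (172251 - 150092)*(367502 - 26722) = 22159*340780 = 7551344020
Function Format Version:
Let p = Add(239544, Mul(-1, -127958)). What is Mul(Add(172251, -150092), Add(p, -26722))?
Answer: 7551344020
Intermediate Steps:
p = 367502 (p = Add(239544, 127958) = 367502)
Mul(Add(172251, -150092), Add(p, -26722)) = Mul(Add(172251, -150092), Add(367502, -26722)) = Mul(22159, 340780) = 7551344020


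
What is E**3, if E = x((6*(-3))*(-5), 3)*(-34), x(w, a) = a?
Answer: -1061208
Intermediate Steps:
E = -102 (E = 3*(-34) = -102)
E**3 = (-102)**3 = -1061208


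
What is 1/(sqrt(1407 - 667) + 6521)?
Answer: 6521/42522701 - 2*sqrt(185)/42522701 ≈ 0.00015271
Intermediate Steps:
1/(sqrt(1407 - 667) + 6521) = 1/(sqrt(740) + 6521) = 1/(2*sqrt(185) + 6521) = 1/(6521 + 2*sqrt(185))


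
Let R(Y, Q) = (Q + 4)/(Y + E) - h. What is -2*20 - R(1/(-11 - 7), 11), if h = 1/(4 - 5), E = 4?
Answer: -3181/71 ≈ -44.803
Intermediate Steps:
h = -1 (h = 1/(-1) = -1)
R(Y, Q) = 1 + (4 + Q)/(4 + Y) (R(Y, Q) = (Q + 4)/(Y + 4) - 1*(-1) = (4 + Q)/(4 + Y) + 1 = 1 + (4 + Q)/(4 + Y))
-2*20 - R(1/(-11 - 7), 11) = -2*20 - (8 + 11 + 1/(-11 - 7))/(4 + 1/(-11 - 7)) = -40 - (8 + 11 + 1/(-18))/(4 + 1/(-18)) = -40 - (8 + 11 - 1/18)/(4 - 1/18) = -40 - 341/(71/18*18) = -40 - 18*341/(71*18) = -40 - 1*341/71 = -40 - 341/71 = -3181/71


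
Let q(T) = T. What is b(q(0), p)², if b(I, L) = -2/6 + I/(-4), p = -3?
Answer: ⅑ ≈ 0.11111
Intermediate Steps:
b(I, L) = -⅓ - I/4 (b(I, L) = -2*⅙ + I*(-¼) = -⅓ - I/4)
b(q(0), p)² = (-⅓ - ¼*0)² = (-⅓ + 0)² = (-⅓)² = ⅑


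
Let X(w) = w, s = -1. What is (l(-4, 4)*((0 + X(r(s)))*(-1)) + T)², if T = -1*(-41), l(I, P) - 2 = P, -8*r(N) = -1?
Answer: 25921/16 ≈ 1620.1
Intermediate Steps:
r(N) = ⅛ (r(N) = -⅛*(-1) = ⅛)
l(I, P) = 2 + P
T = 41
(l(-4, 4)*((0 + X(r(s)))*(-1)) + T)² = ((2 + 4)*((0 + ⅛)*(-1)) + 41)² = (6*((⅛)*(-1)) + 41)² = (6*(-⅛) + 41)² = (-¾ + 41)² = (161/4)² = 25921/16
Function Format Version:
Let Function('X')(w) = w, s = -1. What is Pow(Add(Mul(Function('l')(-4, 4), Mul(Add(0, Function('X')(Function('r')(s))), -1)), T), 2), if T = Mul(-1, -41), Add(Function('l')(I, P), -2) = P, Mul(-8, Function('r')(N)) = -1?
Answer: Rational(25921, 16) ≈ 1620.1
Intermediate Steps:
Function('r')(N) = Rational(1, 8) (Function('r')(N) = Mul(Rational(-1, 8), -1) = Rational(1, 8))
Function('l')(I, P) = Add(2, P)
T = 41
Pow(Add(Mul(Function('l')(-4, 4), Mul(Add(0, Function('X')(Function('r')(s))), -1)), T), 2) = Pow(Add(Mul(Add(2, 4), Mul(Add(0, Rational(1, 8)), -1)), 41), 2) = Pow(Add(Mul(6, Mul(Rational(1, 8), -1)), 41), 2) = Pow(Add(Mul(6, Rational(-1, 8)), 41), 2) = Pow(Add(Rational(-3, 4), 41), 2) = Pow(Rational(161, 4), 2) = Rational(25921, 16)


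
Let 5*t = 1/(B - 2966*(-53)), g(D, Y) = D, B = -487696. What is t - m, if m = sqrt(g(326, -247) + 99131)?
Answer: -1/1652490 - sqrt(99457) ≈ -315.37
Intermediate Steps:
m = sqrt(99457) (m = sqrt(326 + 99131) = sqrt(99457) ≈ 315.37)
t = -1/1652490 (t = 1/(5*(-487696 - 2966*(-53))) = 1/(5*(-487696 + 157198)) = (1/5)/(-330498) = (1/5)*(-1/330498) = -1/1652490 ≈ -6.0515e-7)
t - m = -1/1652490 - sqrt(99457)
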